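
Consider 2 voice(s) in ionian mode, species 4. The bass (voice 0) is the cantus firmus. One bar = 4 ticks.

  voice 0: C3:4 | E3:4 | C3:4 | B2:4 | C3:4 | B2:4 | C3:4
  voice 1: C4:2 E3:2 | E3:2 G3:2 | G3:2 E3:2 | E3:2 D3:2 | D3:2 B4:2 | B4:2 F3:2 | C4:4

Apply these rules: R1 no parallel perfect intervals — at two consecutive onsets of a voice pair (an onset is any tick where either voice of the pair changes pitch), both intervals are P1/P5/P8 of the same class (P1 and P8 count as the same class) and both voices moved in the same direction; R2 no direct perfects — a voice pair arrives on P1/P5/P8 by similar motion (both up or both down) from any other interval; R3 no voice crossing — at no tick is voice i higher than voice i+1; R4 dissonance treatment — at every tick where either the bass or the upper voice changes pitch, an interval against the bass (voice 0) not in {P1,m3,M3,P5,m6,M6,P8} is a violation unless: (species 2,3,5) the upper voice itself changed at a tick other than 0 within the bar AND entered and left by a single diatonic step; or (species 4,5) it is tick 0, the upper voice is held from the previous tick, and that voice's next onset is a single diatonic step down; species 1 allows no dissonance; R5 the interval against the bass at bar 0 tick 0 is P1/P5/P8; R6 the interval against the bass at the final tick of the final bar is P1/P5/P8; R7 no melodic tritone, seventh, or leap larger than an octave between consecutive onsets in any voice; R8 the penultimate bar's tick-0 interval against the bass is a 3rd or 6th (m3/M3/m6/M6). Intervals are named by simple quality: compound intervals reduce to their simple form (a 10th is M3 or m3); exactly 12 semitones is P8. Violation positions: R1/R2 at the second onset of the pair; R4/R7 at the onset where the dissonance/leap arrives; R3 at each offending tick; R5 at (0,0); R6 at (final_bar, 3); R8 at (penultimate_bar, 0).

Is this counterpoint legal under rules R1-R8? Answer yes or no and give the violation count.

bar 0: v0=C3 v1=C4 (P8)
bar 1: v0=E3 v1=E3 (P1)
bar 2: v0=C3 v1=G3 (P5)
bar 3: v0=B2 v1=E3 (P4)
bar 4: v0=C3 v1=D3 (M2)
bar 5: v0=B2 v1=B4 (P1)
bar 6: v0=C3 v1=C4 (P8)
  R4 @ bar4.0: C3/D3 M2 untreated
  R4 @ bar4.2: C3/B4 M7 untreated
  R7 @ bar4.2: D3->B4 leap 21st
  R8 @ bar5.0: penult P1 not 3rd/6th
  R4 @ bar5.2: B2/F3 TT untreated
  R7 @ bar5.2: B4->F3 leap 18st
  R2 @ bar6.0: B2/F3 TT -> C3/C4 P8 similar

No (7 violations)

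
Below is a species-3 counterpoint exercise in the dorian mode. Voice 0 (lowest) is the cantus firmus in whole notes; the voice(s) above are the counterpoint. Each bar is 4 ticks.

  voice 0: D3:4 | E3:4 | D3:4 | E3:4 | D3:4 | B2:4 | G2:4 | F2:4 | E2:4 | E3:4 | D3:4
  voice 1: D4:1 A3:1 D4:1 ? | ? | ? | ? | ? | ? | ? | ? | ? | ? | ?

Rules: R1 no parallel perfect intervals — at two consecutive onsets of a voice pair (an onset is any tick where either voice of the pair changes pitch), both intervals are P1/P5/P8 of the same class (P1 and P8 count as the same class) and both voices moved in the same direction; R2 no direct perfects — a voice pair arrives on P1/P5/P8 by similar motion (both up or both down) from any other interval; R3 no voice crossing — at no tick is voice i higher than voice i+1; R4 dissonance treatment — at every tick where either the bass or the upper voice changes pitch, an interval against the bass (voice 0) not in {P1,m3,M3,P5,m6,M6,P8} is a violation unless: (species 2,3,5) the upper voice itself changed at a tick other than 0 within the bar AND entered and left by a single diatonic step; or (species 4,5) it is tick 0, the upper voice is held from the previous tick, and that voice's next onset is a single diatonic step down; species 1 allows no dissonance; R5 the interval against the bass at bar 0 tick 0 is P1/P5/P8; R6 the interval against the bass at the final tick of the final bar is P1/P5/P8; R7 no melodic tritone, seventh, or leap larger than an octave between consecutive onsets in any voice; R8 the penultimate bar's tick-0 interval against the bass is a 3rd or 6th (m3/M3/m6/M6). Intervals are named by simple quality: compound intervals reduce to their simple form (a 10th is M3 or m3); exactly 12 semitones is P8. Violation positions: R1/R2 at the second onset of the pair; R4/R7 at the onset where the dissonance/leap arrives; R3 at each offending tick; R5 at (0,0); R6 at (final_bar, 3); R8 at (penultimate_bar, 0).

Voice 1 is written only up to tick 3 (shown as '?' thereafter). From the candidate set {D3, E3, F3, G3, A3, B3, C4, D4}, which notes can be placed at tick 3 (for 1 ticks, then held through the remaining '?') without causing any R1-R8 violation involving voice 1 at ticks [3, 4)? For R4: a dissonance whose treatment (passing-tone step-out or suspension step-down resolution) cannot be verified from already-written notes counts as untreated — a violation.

{A3, B3, D3, D4, F3}

D3: legal
E3: violates R4,R7
F3: legal
G3: violates R4
A3: legal
B3: legal
C4: violates R4
D4: legal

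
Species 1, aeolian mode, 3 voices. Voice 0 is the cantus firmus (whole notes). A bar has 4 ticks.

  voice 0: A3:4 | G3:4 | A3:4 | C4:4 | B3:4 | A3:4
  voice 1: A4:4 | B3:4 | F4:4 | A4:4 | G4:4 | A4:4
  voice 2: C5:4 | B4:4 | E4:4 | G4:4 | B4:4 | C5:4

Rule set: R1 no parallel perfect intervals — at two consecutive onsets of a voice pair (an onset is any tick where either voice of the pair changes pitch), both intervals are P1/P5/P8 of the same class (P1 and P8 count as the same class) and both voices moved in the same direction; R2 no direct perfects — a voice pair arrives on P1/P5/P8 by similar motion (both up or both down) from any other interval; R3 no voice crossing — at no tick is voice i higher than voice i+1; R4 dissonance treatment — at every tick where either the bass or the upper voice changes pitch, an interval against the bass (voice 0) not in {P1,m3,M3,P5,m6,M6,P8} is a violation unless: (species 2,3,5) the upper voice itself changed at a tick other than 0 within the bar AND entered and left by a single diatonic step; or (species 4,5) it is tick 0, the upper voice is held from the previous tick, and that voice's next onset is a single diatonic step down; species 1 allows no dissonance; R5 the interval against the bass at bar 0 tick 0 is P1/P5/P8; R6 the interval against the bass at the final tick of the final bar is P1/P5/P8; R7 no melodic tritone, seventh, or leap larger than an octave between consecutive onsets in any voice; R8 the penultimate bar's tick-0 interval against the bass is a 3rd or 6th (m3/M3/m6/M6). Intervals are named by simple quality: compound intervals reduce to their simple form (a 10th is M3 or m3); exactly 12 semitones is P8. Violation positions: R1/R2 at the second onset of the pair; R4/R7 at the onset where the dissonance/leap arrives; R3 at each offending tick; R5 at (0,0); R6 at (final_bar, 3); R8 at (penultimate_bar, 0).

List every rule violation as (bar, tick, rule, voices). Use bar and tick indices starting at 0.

bar 0: v0=A3 v1=A4 v2=C5 downbeat m3
bar 1: v0=G3 v1=B3 v2=B4 downbeat M3
bar 2: v0=A3 v1=F4 v2=E4 downbeat P5
bar 3: v0=C4 v1=A4 v2=G4 downbeat P5
bar 4: v0=B3 v1=G4 v2=B4 downbeat P8
bar 5: v0=A3 v1=A4 v2=C5 downbeat m3
  -> R5 @ bar 0 tick 0 v(0, 2): opens on m3
  -> R2 @ bar 1 tick 0 v(1, 2): A4/C5 m3 -> B3/B4 P8 similar
  -> R7 @ bar 1 tick 0 v(1,): A4->B3 leap 10st
  -> R3 @ bar 2 tick 0 v(1, 2): F4 above E4
  -> R7 @ bar 2 tick 0 v(1,): B3->F4 leap 6st
  -> R3 @ bar 2 tick 1 v(1, 2): F4 above E4
  -> R3 @ bar 2 tick 2 v(1, 2): F4 above E4
  -> R3 @ bar 2 tick 3 v(1, 2): F4 above E4
  -> R1 @ bar 3 tick 0 v(0, 2): A3/E4 P5 -> C4/G4 P5 similar
  -> R3 @ bar 3 tick 0 v(1, 2): A4 above G4
  -> R3 @ bar 3 tick 1 v(1, 2): A4 above G4
  -> R3 @ bar 3 tick 2 v(1, 2): A4 above G4
  -> R3 @ bar 3 tick 3 v(1, 2): A4 above G4
  -> R8 @ bar 4 tick 0 v(0, 2): penult P8 not 3rd/6th
  -> R6 @ bar 5 tick 3 v(0, 2): closes on m3

(0, 0, R5, (0, 2))
(1, 0, R2, (1, 2))
(1, 0, R7, (1,))
(2, 0, R3, (1, 2))
(2, 0, R7, (1,))
(2, 1, R3, (1, 2))
(2, 2, R3, (1, 2))
(2, 3, R3, (1, 2))
(3, 0, R1, (0, 2))
(3, 0, R3, (1, 2))
(3, 1, R3, (1, 2))
(3, 2, R3, (1, 2))
(3, 3, R3, (1, 2))
(4, 0, R8, (0, 2))
(5, 3, R6, (0, 2))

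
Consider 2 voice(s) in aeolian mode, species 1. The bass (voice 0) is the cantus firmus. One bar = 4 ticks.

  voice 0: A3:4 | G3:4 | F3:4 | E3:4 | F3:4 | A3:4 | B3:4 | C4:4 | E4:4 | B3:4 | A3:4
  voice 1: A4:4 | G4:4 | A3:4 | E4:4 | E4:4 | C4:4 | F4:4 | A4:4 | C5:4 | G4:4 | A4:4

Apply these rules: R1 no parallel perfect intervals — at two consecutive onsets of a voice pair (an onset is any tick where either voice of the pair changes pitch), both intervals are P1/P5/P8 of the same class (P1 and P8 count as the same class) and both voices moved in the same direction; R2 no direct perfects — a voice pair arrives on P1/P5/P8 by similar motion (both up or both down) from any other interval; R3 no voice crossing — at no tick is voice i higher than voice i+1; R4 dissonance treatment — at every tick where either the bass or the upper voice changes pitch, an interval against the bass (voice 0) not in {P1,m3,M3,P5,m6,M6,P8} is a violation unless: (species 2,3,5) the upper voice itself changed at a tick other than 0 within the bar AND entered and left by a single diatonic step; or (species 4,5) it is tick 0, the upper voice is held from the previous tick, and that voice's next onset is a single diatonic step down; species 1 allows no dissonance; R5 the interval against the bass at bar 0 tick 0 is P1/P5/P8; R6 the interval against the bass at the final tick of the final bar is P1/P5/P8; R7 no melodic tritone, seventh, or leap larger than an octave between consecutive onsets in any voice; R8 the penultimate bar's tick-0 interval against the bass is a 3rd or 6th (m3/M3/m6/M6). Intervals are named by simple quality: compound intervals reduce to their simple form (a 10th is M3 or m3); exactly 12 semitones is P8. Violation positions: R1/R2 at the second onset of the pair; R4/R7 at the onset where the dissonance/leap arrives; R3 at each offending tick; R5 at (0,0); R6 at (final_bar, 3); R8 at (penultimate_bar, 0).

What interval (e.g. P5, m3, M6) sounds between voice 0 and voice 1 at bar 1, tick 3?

voice 0=G3 voice 1=G4 -> P8

P8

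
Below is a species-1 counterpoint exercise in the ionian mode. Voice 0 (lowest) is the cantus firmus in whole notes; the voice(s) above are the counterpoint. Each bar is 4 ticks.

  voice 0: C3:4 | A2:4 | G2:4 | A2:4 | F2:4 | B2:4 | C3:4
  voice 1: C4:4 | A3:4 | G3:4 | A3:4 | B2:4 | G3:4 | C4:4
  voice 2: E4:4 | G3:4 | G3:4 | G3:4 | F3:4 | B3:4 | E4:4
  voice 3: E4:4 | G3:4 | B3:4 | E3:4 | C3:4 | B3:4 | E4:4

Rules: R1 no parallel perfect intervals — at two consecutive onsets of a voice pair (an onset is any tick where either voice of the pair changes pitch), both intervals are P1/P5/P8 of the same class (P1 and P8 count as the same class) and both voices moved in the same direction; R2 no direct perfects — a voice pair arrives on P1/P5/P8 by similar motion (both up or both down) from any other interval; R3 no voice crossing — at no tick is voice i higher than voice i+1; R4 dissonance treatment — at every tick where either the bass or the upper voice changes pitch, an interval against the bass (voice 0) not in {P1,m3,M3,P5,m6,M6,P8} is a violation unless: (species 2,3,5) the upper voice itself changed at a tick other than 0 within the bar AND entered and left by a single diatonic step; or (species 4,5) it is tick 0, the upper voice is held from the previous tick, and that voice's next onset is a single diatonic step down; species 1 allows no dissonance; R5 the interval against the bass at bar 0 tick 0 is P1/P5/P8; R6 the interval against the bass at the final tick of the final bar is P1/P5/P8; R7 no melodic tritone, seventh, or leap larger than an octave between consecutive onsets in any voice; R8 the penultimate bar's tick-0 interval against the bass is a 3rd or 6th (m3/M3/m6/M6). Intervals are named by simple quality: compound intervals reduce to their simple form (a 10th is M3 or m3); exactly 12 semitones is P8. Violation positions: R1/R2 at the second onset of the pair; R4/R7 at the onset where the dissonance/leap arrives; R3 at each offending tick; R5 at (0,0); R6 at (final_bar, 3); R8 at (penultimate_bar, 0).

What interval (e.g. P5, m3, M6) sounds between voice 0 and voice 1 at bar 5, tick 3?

m6

voice 0=B2 voice 1=G3 -> m6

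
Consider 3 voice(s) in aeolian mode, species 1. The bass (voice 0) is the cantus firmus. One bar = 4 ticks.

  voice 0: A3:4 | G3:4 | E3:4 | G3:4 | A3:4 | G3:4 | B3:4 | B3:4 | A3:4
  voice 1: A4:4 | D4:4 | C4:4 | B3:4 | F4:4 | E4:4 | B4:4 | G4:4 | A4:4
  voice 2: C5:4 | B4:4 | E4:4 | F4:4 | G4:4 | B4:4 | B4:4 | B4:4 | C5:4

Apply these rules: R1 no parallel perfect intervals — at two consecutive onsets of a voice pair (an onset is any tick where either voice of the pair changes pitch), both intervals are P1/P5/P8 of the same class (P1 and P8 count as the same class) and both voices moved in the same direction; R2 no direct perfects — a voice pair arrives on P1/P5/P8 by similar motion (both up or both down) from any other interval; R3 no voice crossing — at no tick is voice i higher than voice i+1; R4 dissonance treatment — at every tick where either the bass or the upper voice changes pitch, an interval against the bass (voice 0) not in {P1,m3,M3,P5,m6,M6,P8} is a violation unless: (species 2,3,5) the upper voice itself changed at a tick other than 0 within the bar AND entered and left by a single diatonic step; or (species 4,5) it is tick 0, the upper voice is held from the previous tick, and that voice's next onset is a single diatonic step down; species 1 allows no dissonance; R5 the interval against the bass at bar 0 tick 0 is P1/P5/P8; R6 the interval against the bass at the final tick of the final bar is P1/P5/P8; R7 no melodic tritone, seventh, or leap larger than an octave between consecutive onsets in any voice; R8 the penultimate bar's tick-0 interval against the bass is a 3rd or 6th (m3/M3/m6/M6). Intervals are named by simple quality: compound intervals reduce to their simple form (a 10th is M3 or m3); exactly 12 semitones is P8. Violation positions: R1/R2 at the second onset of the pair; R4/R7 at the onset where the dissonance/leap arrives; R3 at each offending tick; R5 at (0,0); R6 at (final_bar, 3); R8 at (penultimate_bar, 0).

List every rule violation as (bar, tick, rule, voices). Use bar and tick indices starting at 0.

(0, 0, R5, (0, 2))
(1, 0, R2, (0, 1))
(2, 0, R2, (0, 2))
(3, 0, R4, (0, 2))
(4, 0, R4, (0, 2))
(4, 0, R7, (1,))
(6, 0, R2, (0, 1))
(7, 0, R8, (0, 2))
(8, 3, R6, (0, 2))

bar 0: v0=A3 v1=A4 v2=C5 downbeat m3
bar 1: v0=G3 v1=D4 v2=B4 downbeat M3
bar 2: v0=E3 v1=C4 v2=E4 downbeat P8
bar 3: v0=G3 v1=B3 v2=F4 downbeat m7
bar 4: v0=A3 v1=F4 v2=G4 downbeat m7
bar 5: v0=G3 v1=E4 v2=B4 downbeat M3
bar 6: v0=B3 v1=B4 v2=B4 downbeat P8
bar 7: v0=B3 v1=G4 v2=B4 downbeat P8
bar 8: v0=A3 v1=A4 v2=C5 downbeat m3
  -> R5 @ bar 0 tick 0 v(0, 2): opens on m3
  -> R2 @ bar 1 tick 0 v(0, 1): A3/A4 P8 -> G3/D4 P5 similar
  -> R2 @ bar 2 tick 0 v(0, 2): G3/B4 M3 -> E3/E4 P8 similar
  -> R4 @ bar 3 tick 0 v(0, 2): G3/F4 m7 untreated
  -> R4 @ bar 4 tick 0 v(0, 2): A3/G4 m7 untreated
  -> R7 @ bar 4 tick 0 v(1,): B3->F4 leap 6st
  -> R2 @ bar 6 tick 0 v(0, 1): G3/E4 M6 -> B3/B4 P8 similar
  -> R8 @ bar 7 tick 0 v(0, 2): penult P8 not 3rd/6th
  -> R6 @ bar 8 tick 3 v(0, 2): closes on m3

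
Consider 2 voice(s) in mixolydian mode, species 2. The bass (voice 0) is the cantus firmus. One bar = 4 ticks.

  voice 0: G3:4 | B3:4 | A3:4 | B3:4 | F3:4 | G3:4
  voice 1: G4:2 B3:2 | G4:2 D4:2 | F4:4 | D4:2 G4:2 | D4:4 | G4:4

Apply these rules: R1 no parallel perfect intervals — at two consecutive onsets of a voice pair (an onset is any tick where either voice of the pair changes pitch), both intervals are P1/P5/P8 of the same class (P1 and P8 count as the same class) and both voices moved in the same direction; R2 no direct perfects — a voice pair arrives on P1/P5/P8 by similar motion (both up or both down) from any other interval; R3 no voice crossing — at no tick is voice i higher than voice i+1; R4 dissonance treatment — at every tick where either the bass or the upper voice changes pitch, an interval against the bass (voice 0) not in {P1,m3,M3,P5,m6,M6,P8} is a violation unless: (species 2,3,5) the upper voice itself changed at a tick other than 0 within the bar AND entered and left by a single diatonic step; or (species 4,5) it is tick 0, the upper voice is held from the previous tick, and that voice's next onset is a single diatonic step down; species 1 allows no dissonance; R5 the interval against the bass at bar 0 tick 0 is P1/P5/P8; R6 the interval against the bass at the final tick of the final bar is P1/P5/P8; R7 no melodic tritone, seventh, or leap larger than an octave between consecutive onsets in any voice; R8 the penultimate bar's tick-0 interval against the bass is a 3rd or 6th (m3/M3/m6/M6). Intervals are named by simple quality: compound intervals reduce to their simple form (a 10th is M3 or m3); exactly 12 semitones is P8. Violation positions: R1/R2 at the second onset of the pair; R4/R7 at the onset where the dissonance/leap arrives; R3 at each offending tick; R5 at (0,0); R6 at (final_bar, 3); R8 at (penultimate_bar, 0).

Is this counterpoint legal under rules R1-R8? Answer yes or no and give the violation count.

bar 0: v0=G3 v1=G4 (P8)
bar 1: v0=B3 v1=G4 (m6)
bar 2: v0=A3 v1=F4 (m6)
bar 3: v0=B3 v1=D4 (m3)
bar 4: v0=F3 v1=D4 (M6)
bar 5: v0=G3 v1=G4 (P8)
  R7 @ bar4.0: B3->F3 leap 6st
  R2 @ bar5.0: F3/D4 M6 -> G3/G4 P8 similar

No (2 violations)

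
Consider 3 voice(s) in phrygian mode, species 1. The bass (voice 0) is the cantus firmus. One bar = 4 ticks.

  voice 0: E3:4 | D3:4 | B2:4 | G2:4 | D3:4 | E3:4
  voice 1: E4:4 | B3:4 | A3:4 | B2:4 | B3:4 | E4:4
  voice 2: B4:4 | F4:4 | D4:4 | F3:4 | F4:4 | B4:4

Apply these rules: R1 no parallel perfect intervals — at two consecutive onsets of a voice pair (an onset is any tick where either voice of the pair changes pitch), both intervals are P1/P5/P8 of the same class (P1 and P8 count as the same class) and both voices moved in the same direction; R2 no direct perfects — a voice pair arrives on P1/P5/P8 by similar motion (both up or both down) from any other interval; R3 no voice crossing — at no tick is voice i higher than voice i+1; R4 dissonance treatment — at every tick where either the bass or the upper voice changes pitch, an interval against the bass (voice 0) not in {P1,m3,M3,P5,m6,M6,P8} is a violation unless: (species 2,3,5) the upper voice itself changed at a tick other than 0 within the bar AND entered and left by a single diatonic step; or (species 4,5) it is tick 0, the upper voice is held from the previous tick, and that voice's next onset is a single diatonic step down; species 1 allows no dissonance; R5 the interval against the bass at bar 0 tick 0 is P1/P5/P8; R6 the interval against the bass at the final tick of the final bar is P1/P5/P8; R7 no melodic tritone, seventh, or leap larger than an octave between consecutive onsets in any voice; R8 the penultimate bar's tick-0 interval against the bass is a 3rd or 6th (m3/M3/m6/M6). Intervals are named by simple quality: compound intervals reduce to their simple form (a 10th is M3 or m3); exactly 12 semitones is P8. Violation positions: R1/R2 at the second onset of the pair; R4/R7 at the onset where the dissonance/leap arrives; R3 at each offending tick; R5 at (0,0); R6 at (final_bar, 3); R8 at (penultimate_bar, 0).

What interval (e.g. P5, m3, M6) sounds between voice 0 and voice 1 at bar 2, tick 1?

m7

voice 0=B2 voice 1=A3 -> m7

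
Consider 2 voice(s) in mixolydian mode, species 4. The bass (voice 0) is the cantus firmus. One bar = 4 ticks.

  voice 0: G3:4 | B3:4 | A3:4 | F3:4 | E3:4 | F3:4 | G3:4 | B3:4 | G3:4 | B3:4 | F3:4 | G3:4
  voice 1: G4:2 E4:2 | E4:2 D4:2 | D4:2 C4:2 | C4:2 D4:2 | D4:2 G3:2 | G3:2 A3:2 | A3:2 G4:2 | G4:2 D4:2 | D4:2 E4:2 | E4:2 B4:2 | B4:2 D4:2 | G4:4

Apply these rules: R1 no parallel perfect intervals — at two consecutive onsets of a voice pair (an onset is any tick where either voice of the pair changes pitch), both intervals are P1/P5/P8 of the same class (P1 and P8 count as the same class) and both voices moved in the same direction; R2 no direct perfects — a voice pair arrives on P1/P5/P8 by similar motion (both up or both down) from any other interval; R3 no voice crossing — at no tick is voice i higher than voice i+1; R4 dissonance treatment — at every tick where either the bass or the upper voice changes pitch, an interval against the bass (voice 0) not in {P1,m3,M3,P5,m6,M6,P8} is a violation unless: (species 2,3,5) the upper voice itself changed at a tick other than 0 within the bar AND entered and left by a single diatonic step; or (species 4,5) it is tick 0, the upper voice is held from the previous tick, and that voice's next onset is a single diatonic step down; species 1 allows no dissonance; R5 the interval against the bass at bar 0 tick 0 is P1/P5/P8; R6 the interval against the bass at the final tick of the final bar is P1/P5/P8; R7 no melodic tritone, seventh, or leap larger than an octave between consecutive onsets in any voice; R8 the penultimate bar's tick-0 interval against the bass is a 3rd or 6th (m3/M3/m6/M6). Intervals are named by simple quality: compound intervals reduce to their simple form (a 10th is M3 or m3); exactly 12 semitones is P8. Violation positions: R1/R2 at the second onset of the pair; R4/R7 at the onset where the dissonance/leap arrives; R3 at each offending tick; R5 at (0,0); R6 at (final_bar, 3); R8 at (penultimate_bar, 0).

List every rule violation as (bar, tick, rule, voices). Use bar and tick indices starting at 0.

bar 0: v0=G3 v1=G4 downbeat P8
bar 1: v0=B3 v1=E4 downbeat P4
bar 2: v0=A3 v1=D4 downbeat P4
bar 3: v0=F3 v1=C4 downbeat P5
bar 4: v0=E3 v1=D4 downbeat m7
bar 5: v0=F3 v1=G3 downbeat M2
bar 6: v0=G3 v1=A3 downbeat M2
bar 7: v0=B3 v1=G4 downbeat m6
bar 8: v0=G3 v1=D4 downbeat P5
bar 9: v0=B3 v1=E4 downbeat P4
bar 10: v0=F3 v1=B4 downbeat TT
bar 11: v0=G3 v1=G4 downbeat P8
  -> R4 @ bar 4 tick 0 v(0, 1): E3/D4 m7 untreated
  -> R4 @ bar 5 tick 0 v(0, 1): F3/G3 M2 untreated
  -> R4 @ bar 6 tick 0 v(0, 1): G3/A3 M2 untreated
  -> R7 @ bar 6 tick 2 v(1,): A3->G4 leap 10st
  -> R4 @ bar 9 tick 0 v(0, 1): B3/E4 P4 untreated
  -> R4 @ bar 10 tick 0 v(0, 1): F3/B4 TT untreated
  -> R7 @ bar 10 tick 0 v(0,): B3->F3 leap 6st
  -> R8 @ bar 10 tick 0 v(0, 1): penult TT not 3rd/6th
  -> R2 @ bar 11 tick 0 v(0, 1): F3/D4 M6 -> G3/G4 P8 similar

(4, 0, R4, (0, 1))
(5, 0, R4, (0, 1))
(6, 0, R4, (0, 1))
(6, 2, R7, (1,))
(9, 0, R4, (0, 1))
(10, 0, R4, (0, 1))
(10, 0, R7, (0,))
(10, 0, R8, (0, 1))
(11, 0, R2, (0, 1))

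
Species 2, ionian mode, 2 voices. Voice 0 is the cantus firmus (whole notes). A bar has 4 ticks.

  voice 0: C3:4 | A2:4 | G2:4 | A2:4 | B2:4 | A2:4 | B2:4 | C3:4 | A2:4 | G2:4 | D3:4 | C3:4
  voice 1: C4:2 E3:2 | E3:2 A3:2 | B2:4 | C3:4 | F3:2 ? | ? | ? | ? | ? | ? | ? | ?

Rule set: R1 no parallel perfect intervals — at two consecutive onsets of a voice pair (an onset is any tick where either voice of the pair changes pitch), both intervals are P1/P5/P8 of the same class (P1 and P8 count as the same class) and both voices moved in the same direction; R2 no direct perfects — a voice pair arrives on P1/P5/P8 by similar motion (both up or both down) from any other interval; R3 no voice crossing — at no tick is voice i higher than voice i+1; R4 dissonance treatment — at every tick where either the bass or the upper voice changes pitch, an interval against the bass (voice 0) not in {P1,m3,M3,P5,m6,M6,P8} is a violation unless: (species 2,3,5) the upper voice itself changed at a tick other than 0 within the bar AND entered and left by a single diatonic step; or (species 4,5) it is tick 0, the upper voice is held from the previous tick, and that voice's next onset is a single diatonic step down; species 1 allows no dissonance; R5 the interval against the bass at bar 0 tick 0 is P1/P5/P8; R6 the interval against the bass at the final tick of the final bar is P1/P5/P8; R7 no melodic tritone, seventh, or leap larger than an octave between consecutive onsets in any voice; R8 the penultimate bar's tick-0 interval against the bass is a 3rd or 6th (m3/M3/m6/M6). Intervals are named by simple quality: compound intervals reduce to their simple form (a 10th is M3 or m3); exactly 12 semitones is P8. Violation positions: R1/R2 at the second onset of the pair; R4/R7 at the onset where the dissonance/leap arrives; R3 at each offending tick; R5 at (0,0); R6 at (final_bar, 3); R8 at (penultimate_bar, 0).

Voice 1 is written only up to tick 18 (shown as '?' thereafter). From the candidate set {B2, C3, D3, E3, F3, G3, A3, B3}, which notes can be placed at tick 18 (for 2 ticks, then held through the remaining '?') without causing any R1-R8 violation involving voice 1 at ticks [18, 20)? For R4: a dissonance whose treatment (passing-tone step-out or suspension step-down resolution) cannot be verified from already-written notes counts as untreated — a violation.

B2: violates R7
C3: violates R4
D3: legal
E3: violates R4
F3: legal
G3: legal
A3: violates R4
B3: violates R7

{D3, F3, G3}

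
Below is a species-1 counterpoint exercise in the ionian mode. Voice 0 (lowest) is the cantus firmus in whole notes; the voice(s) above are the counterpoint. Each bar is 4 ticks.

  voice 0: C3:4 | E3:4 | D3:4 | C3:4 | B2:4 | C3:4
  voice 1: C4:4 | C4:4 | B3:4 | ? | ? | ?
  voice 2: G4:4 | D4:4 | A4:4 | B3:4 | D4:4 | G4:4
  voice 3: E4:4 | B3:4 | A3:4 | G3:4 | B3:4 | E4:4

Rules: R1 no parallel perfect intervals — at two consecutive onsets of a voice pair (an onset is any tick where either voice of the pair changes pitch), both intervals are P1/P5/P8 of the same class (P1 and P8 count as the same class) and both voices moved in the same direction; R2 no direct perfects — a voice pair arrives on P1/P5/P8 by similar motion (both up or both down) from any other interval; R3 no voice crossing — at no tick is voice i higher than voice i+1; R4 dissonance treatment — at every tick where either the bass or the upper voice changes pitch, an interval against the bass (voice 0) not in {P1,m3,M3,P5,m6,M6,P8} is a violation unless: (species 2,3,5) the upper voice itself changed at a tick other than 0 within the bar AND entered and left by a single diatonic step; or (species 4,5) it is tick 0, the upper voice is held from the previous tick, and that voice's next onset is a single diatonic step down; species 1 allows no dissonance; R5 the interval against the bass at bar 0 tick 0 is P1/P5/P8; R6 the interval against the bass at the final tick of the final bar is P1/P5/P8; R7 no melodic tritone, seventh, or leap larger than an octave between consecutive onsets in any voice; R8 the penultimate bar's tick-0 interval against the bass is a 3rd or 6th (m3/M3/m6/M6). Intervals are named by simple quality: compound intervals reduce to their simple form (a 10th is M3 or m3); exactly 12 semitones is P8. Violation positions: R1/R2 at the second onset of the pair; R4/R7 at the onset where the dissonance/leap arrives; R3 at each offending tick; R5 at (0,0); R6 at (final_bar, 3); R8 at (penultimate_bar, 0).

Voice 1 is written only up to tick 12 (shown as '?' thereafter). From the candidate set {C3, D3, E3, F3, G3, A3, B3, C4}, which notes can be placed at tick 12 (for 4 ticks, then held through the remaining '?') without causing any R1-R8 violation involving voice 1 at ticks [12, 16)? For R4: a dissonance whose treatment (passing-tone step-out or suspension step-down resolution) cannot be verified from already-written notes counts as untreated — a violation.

C3: violates R2,R7
D3: violates R4
E3: violates R2
F3: violates R4,R7
G3: violates R2
A3: legal
B3: violates R4
C4: violates R3

{A3}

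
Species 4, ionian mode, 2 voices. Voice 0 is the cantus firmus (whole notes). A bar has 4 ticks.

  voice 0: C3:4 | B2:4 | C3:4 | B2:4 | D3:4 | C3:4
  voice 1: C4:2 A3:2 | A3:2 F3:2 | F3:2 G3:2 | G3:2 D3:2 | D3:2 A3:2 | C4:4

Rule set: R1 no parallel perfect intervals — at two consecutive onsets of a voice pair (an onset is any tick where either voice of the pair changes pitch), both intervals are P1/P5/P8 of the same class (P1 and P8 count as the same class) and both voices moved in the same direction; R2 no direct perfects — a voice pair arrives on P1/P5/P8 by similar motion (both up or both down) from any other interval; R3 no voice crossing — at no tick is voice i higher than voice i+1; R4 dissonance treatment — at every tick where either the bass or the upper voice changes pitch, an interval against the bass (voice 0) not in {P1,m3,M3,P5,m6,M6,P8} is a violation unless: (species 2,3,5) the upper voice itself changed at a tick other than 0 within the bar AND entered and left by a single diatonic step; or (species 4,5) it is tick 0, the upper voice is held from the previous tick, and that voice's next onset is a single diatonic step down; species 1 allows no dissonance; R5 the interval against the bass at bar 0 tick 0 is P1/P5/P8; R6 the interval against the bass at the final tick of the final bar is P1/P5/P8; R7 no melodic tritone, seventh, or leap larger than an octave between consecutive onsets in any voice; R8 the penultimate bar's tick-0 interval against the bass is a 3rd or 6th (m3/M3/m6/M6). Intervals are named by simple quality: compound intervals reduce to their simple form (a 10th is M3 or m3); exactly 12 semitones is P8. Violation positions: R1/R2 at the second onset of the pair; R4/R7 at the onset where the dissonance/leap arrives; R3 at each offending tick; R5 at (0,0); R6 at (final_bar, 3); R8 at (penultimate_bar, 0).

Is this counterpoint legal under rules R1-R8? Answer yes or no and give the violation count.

No (4 violations)

bar 0: v0=C3 v1=C4 (P8)
bar 1: v0=B2 v1=A3 (m7)
bar 2: v0=C3 v1=F3 (P4)
bar 3: v0=B2 v1=G3 (m6)
bar 4: v0=D3 v1=D3 (P1)
bar 5: v0=C3 v1=C4 (P8)
  R4 @ bar1.0: B2/A3 m7 untreated
  R4 @ bar1.2: B2/F3 TT untreated
  R4 @ bar2.0: C3/F3 P4 untreated
  R8 @ bar4.0: penult P1 not 3rd/6th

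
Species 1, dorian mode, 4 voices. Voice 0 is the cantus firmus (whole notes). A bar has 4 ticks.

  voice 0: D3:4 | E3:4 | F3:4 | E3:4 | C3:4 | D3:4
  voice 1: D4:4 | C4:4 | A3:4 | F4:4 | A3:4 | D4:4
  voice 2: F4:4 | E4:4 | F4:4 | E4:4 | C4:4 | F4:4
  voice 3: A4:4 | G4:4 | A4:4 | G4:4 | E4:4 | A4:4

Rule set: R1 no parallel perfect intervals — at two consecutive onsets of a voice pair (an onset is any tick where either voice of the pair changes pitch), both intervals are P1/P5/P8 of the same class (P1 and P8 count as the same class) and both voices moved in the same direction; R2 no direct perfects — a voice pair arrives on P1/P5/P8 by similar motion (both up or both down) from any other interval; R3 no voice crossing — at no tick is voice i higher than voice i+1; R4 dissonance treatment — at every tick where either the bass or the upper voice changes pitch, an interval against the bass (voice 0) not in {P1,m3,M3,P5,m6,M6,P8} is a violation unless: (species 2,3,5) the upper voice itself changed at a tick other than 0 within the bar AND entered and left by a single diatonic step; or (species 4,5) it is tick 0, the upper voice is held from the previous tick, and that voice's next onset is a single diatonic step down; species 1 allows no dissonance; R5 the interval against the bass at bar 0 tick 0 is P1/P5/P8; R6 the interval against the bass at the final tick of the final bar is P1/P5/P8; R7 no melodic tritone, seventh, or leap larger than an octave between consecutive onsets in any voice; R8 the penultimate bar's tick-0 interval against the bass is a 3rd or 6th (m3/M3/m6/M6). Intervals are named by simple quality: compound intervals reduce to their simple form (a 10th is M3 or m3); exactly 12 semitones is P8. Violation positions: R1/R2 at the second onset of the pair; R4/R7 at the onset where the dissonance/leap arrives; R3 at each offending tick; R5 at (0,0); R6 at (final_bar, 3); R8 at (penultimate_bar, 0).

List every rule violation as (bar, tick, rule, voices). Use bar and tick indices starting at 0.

bar 0: v0=D3 v1=D4 v2=F4 v3=A4 downbeat P5
bar 1: v0=E3 v1=C4 v2=E4 v3=G4 downbeat m3
bar 2: v0=F3 v1=A3 v2=F4 v3=A4 downbeat M3
bar 3: v0=E3 v1=F4 v2=E4 v3=G4 downbeat m3
bar 4: v0=C3 v1=A3 v2=C4 v3=E4 downbeat M3
bar 5: v0=D3 v1=D4 v2=F4 v3=A4 downbeat P5
  -> R5 @ bar 0 tick 0 v(0, 2): opens on m3
  -> R1 @ bar 1 tick 0 v(1, 3): D4/A4 P5 -> C4/G4 P5 similar
  -> R1 @ bar 2 tick 0 v(0, 2): E3/E4 P8 -> F3/F4 P8 similar
  -> R1 @ bar 3 tick 0 v(0, 2): F3/F4 P8 -> E3/E4 P8 similar
  -> R3 @ bar 3 tick 0 v(1, 2): F4 above E4
  -> R4 @ bar 3 tick 0 v(0, 1): E3/F4 m2 untreated
  -> R3 @ bar 3 tick 1 v(1, 2): F4 above E4
  -> R3 @ bar 3 tick 2 v(1, 2): F4 above E4
  -> R3 @ bar 3 tick 3 v(1, 2): F4 above E4
  -> R1 @ bar 4 tick 0 v(0, 2): E3/E4 P8 -> C3/C4 P8 similar
  -> R2 @ bar 4 tick 0 v(1, 3): F4/G4 M2 -> A3/E4 P5 similar
  -> R8 @ bar 4 tick 0 v(0, 2): penult P8 not 3rd/6th
  -> R1 @ bar 5 tick 0 v(1, 3): A3/E4 P5 -> D4/A4 P5 similar
  -> R2 @ bar 5 tick 0 v(0, 1): C3/A3 M6 -> D3/D4 P8 similar
  -> R2 @ bar 5 tick 0 v(0, 3): C3/E4 M3 -> D3/A4 P5 similar
  -> R6 @ bar 5 tick 3 v(0, 2): closes on m3

(0, 0, R5, (0, 2))
(1, 0, R1, (1, 3))
(2, 0, R1, (0, 2))
(3, 0, R1, (0, 2))
(3, 0, R3, (1, 2))
(3, 0, R4, (0, 1))
(3, 1, R3, (1, 2))
(3, 2, R3, (1, 2))
(3, 3, R3, (1, 2))
(4, 0, R1, (0, 2))
(4, 0, R2, (1, 3))
(4, 0, R8, (0, 2))
(5, 0, R1, (1, 3))
(5, 0, R2, (0, 1))
(5, 0, R2, (0, 3))
(5, 3, R6, (0, 2))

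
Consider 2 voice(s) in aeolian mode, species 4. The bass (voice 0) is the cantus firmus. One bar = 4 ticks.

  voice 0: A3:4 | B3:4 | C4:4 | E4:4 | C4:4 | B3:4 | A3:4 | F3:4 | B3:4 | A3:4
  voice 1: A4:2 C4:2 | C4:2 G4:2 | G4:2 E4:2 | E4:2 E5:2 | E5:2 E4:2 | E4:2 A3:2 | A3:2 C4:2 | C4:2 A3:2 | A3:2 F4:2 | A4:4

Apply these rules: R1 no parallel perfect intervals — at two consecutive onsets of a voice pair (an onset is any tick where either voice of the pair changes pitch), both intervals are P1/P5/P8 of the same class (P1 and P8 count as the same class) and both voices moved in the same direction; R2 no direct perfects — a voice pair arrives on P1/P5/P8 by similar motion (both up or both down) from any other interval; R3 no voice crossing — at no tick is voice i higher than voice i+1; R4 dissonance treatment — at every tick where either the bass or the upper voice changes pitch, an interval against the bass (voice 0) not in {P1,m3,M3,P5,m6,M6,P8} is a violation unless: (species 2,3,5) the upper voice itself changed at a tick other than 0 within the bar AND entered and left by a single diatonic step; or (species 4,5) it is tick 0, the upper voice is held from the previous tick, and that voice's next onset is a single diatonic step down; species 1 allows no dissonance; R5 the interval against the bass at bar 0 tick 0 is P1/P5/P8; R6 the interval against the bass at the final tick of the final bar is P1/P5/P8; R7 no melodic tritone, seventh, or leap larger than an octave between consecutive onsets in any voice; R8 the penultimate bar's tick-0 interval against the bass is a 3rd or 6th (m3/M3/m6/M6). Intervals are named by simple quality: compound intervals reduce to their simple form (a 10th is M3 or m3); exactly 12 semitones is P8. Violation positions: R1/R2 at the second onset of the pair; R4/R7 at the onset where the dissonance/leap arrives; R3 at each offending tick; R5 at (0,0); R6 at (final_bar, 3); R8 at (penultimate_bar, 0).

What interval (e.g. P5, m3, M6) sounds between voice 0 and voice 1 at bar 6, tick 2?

voice 0=A3 voice 1=C4 -> m3

m3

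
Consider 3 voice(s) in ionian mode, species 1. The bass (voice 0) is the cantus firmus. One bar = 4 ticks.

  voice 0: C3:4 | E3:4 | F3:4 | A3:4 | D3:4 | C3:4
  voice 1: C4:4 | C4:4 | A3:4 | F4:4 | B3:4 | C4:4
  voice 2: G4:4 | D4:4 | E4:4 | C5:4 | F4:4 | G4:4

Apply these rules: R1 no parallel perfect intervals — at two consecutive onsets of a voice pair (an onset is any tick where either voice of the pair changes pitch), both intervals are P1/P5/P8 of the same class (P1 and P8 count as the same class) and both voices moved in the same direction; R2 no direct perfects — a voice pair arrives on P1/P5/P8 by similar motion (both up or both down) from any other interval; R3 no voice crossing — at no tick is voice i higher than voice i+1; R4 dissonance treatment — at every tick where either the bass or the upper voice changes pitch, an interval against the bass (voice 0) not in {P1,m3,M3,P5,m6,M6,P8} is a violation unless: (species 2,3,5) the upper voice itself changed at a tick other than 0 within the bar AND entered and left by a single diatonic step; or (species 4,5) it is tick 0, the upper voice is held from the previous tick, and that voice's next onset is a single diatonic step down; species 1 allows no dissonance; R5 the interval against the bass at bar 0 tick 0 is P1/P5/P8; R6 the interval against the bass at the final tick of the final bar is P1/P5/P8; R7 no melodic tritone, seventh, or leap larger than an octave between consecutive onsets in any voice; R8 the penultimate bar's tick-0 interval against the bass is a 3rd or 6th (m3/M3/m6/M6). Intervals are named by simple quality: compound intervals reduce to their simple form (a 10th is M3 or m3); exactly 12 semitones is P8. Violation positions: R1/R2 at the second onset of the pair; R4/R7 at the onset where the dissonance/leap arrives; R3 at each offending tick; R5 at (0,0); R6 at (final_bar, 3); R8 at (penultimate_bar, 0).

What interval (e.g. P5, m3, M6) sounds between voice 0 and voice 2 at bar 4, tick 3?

m3

voice 0=D3 voice 2=F4 -> m3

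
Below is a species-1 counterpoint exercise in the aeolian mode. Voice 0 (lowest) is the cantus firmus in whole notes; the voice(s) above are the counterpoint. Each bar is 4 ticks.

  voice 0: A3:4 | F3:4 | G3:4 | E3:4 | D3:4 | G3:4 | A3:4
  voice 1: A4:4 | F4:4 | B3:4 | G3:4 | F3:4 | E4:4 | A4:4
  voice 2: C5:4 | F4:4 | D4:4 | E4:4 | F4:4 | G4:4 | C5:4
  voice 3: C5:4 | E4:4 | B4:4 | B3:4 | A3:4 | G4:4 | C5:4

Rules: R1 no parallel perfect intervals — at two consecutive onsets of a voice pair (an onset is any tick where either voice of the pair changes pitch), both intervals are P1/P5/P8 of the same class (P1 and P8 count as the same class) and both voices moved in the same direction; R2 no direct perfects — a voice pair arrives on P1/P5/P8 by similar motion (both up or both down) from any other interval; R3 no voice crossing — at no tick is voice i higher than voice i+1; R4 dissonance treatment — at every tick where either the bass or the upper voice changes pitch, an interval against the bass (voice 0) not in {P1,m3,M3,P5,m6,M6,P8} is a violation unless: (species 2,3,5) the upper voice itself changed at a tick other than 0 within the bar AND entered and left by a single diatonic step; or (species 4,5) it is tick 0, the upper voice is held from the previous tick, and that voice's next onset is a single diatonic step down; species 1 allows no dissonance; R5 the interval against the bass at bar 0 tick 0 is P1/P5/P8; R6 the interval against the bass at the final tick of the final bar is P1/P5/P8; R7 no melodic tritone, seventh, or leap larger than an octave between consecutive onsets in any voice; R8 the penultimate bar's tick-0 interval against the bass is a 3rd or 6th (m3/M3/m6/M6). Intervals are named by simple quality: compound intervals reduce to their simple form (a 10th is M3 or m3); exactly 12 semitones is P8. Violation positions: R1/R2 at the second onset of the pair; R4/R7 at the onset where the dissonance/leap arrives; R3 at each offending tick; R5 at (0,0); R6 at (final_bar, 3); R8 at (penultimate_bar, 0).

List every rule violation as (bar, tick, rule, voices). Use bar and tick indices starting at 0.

bar 0: v0=A3 v1=A4 v2=C5 v3=C5 downbeat m3
bar 1: v0=F3 v1=F4 v2=F4 v3=E4 downbeat M7
bar 2: v0=G3 v1=B3 v2=D4 v3=B4 downbeat M3
bar 3: v0=E3 v1=G3 v2=E4 v3=B3 downbeat P5
bar 4: v0=D3 v1=F3 v2=F4 v3=A3 downbeat P5
bar 5: v0=G3 v1=E4 v2=G4 v3=G4 downbeat P8
bar 6: v0=A3 v1=A4 v2=C5 v3=C5 downbeat m3
  -> R5 @ bar 0 tick 0 v(0, 2): opens on m3
  -> R5 @ bar 0 tick 0 v(0, 3): opens on m3
  -> R1 @ bar 1 tick 0 v(0, 1): A3/A4 P8 -> F3/F4 P8 similar
  -> R2 @ bar 1 tick 0 v(0, 2): A3/C5 m3 -> F3/F4 P8 similar
  -> R2 @ bar 1 tick 0 v(1, 2): A4/C5 m3 -> F4/F4 P1 similar
  -> R3 @ bar 1 tick 0 v(2, 3): F4 above E4
  -> R4 @ bar 1 tick 0 v(0, 3): F3/E4 M7 untreated
  -> R3 @ bar 1 tick 1 v(2, 3): F4 above E4
  -> R3 @ bar 1 tick 2 v(2, 3): F4 above E4
  -> R3 @ bar 1 tick 3 v(2, 3): F4 above E4
  -> R7 @ bar 2 tick 0 v(1,): F4->B3 leap 6st
  -> R2 @ bar 3 tick 0 v(0, 3): G3/B4 M3 -> E3/B3 P5 similar
  -> R3 @ bar 3 tick 0 v(2, 3): E4 above B3
  -> R3 @ bar 3 tick 1 v(2, 3): E4 above B3
  -> R3 @ bar 3 tick 2 v(2, 3): E4 above B3
  -> R3 @ bar 3 tick 3 v(2, 3): E4 above B3
  -> R1 @ bar 4 tick 0 v(0, 3): E3/B3 P5 -> D3/A3 P5 similar
  -> R3 @ bar 4 tick 0 v(2, 3): F4 above A3
  -> R3 @ bar 4 tick 1 v(2, 3): F4 above A3
  -> R3 @ bar 4 tick 2 v(2, 3): F4 above A3
  -> R3 @ bar 4 tick 3 v(2, 3): F4 above A3
  -> R2 @ bar 5 tick 0 v(0, 2): D3/F4 m3 -> G3/G4 P8 similar
  -> R2 @ bar 5 tick 0 v(0, 3): D3/A3 P5 -> G3/G4 P8 similar
  -> R2 @ bar 5 tick 0 v(2, 3): F4/A3 m6 -> G4/G4 P1 similar
  -> R7 @ bar 5 tick 0 v(1,): F3->E4 leap 11st
  -> R7 @ bar 5 tick 0 v(3,): A3->G4 leap 10st
  -> R8 @ bar 5 tick 0 v(0, 2): penult P8 not 3rd/6th
  -> R8 @ bar 5 tick 0 v(0, 3): penult P8 not 3rd/6th
  -> R1 @ bar 6 tick 0 v(2, 3): G4/G4 P1 -> C5/C5 P1 similar
  -> R2 @ bar 6 tick 0 v(0, 1): G3/E4 M6 -> A3/A4 P8 similar
  -> R6 @ bar 6 tick 3 v(0, 2): closes on m3
  -> R6 @ bar 6 tick 3 v(0, 3): closes on m3

(0, 0, R5, (0, 2))
(0, 0, R5, (0, 3))
(1, 0, R1, (0, 1))
(1, 0, R2, (0, 2))
(1, 0, R2, (1, 2))
(1, 0, R3, (2, 3))
(1, 0, R4, (0, 3))
(1, 1, R3, (2, 3))
(1, 2, R3, (2, 3))
(1, 3, R3, (2, 3))
(2, 0, R7, (1,))
(3, 0, R2, (0, 3))
(3, 0, R3, (2, 3))
(3, 1, R3, (2, 3))
(3, 2, R3, (2, 3))
(3, 3, R3, (2, 3))
(4, 0, R1, (0, 3))
(4, 0, R3, (2, 3))
(4, 1, R3, (2, 3))
(4, 2, R3, (2, 3))
(4, 3, R3, (2, 3))
(5, 0, R2, (0, 2))
(5, 0, R2, (0, 3))
(5, 0, R2, (2, 3))
(5, 0, R7, (1,))
(5, 0, R7, (3,))
(5, 0, R8, (0, 2))
(5, 0, R8, (0, 3))
(6, 0, R1, (2, 3))
(6, 0, R2, (0, 1))
(6, 3, R6, (0, 2))
(6, 3, R6, (0, 3))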